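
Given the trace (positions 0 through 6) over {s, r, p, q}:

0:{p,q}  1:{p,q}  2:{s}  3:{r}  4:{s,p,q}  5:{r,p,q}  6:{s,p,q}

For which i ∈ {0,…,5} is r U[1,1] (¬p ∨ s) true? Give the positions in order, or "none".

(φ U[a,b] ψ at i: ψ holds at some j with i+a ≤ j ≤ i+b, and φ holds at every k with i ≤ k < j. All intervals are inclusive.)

Evaluate at each i in [0,5]:
  i=0: ✗ (no rhs in [1,1])
  i=1: ✗ (lhs fails at k=1 before rhs at j=2)
  i=2: ✗ (lhs fails at k=2 before rhs at j=3)
  i=3: ✓ (rhs at j=4; lhs holds on [3,3])
  i=4: ✗ (no rhs in [5,5])
  i=5: ✓ (rhs at j=6; lhs holds on [5,5])

3, 5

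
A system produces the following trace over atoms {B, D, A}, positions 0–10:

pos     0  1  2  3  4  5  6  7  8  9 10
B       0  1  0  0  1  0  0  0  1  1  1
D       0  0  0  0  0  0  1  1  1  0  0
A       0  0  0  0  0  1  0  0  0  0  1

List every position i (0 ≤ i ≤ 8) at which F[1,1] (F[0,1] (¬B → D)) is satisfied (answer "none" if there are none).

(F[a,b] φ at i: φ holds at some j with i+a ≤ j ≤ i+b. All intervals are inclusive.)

0, 2, 3, 4, 5, 6, 7, 8

Evaluate at each i in [0,8]:
  i=0: ✓ (witness j=1)
  i=1: ✗ (none in [2,2])
  i=2: ✓ (witness j=3)
  i=3: ✓ (witness j=4)
  i=4: ✓ (witness j=5)
  i=5: ✓ (witness j=6)
  i=6: ✓ (witness j=7)
  i=7: ✓ (witness j=8)
  i=8: ✓ (witness j=9)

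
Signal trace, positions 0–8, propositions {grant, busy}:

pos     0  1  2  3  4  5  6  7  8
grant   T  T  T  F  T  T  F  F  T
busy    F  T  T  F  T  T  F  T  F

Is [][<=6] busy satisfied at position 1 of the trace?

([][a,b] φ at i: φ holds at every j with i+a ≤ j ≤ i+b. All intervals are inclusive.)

No

Check busy at every j in [1,7]:
  j=1: true
  j=2: true
  j=3: false
  j=4: true
  j=5: true
  j=6: false
  j=7: true
Fails at j=3 → formula fails.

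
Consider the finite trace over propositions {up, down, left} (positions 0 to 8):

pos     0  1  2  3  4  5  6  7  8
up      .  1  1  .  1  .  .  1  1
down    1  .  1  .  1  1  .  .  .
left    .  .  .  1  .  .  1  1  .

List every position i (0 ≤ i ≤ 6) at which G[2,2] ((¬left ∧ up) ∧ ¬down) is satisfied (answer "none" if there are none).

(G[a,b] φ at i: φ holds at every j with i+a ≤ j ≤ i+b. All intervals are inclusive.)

6

Evaluate at each i in [0,6]:
  i=0: ✗ (fails at j=2)
  i=1: ✗ (fails at j=3)
  i=2: ✗ (fails at j=4)
  i=3: ✗ (fails at j=5)
  i=4: ✗ (fails at j=6)
  i=5: ✗ (fails at j=7)
  i=6: ✓ (all of [8,8])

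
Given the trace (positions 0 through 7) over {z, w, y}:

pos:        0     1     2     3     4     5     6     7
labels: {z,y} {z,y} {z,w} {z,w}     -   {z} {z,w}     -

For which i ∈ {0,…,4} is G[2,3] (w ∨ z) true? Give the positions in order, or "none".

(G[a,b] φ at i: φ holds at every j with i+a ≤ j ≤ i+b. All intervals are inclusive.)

Evaluate at each i in [0,4]:
  i=0: ✓ (all of [2,3])
  i=1: ✗ (fails at j=4)
  i=2: ✗ (fails at j=4)
  i=3: ✓ (all of [5,6])
  i=4: ✗ (fails at j=7)

0, 3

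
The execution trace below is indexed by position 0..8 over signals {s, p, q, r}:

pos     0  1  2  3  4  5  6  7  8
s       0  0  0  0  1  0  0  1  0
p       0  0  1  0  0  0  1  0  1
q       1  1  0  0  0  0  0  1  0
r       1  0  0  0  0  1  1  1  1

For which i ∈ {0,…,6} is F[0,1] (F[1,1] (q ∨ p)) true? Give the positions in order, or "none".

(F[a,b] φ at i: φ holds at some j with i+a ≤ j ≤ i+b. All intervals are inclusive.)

Evaluate at each i in [0,6]:
  i=0: ✓ (witness j=0)
  i=1: ✓ (witness j=1)
  i=2: ✗ (none in [2,3])
  i=3: ✗ (none in [3,4])
  i=4: ✓ (witness j=5)
  i=5: ✓ (witness j=5)
  i=6: ✓ (witness j=6)

0, 1, 4, 5, 6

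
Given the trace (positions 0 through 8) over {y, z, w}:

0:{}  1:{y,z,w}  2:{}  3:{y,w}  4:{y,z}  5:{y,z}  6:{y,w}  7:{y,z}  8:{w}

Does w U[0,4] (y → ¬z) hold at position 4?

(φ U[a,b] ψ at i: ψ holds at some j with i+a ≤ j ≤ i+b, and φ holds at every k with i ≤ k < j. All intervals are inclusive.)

Need some j in [4,8] with (y → ¬z), and w at every k in [4,j-1].
  j=4: (y → ¬z) false.
  j=5: (y → ¬z) false.
  j=6: (y → ¬z) holds, but w fails at k=4 → not this j.
  j=7: (y → ¬z) false.
  j=8: (y → ¬z) holds, but w fails at k=4 → not this j.
No j in the window works → until fails.

False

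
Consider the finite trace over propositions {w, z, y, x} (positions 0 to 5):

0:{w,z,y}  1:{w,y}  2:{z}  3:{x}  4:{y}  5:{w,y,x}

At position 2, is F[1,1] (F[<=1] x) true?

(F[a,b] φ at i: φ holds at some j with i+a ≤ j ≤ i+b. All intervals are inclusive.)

Check F[<=1] x at each j in [3,3]:
  j=3: holds (witness at 3)
Found at j=3 → formula holds.

Holds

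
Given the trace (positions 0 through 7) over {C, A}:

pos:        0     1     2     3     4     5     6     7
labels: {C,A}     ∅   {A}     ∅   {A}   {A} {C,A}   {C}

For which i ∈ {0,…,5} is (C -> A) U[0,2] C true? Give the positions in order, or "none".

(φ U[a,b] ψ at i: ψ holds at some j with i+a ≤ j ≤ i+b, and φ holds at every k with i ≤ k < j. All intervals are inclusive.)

0, 4, 5

Evaluate at each i in [0,5]:
  i=0: ✓ (rhs at j=0)
  i=1: ✗ (no rhs in [1,3])
  i=2: ✗ (no rhs in [2,4])
  i=3: ✗ (no rhs in [3,5])
  i=4: ✓ (rhs at j=6; lhs holds on [4,5])
  i=5: ✓ (rhs at j=6; lhs holds on [5,5])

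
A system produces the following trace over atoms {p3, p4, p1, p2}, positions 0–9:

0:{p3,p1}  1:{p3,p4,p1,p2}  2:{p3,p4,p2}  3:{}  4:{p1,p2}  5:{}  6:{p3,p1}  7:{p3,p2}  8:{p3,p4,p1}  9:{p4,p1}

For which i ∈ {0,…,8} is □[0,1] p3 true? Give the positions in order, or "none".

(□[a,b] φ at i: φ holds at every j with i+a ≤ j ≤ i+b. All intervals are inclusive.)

Evaluate at each i in [0,8]:
  i=0: ✓ (all of [0,1])
  i=1: ✓ (all of [1,2])
  i=2: ✗ (fails at j=3)
  i=3: ✗ (fails at j=3)
  i=4: ✗ (fails at j=4)
  i=5: ✗ (fails at j=5)
  i=6: ✓ (all of [6,7])
  i=7: ✓ (all of [7,8])
  i=8: ✗ (fails at j=9)

0, 1, 6, 7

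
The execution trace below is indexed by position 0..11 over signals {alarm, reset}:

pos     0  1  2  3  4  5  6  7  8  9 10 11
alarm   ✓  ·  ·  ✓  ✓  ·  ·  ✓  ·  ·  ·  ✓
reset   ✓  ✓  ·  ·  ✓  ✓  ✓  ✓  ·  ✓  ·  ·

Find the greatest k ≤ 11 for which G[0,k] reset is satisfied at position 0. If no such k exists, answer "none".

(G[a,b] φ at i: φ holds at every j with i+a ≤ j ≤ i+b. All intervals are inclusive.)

1

reset must hold from j=0 onward; find where it first fails.
  j=0: holds
  j=1: holds
  j=2: fails
Holds on [0,1], so largest k = 1.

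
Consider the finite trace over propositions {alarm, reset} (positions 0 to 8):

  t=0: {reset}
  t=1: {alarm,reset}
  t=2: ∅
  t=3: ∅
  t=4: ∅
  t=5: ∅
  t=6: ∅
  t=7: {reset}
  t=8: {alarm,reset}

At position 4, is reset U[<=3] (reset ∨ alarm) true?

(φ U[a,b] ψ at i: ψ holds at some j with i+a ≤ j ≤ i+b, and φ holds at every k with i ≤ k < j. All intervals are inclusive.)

No

Need some j in [4,7] with (reset ∨ alarm), and reset at every k in [4,j-1].
  j=4: (reset ∨ alarm) false.
  j=5: (reset ∨ alarm) false.
  j=6: (reset ∨ alarm) false.
  j=7: (reset ∨ alarm) holds, but reset fails at k=4 → not this j.
No j in the window works → until fails.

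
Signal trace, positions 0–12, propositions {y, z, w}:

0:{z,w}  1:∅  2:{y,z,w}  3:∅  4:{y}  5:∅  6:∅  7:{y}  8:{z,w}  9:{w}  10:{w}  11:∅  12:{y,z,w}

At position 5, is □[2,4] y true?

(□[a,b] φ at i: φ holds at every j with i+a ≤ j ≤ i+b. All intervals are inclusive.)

No

Check y at every j in [7,9]:
  j=7: true
  j=8: false
  j=9: false
Fails at j=8 → formula fails.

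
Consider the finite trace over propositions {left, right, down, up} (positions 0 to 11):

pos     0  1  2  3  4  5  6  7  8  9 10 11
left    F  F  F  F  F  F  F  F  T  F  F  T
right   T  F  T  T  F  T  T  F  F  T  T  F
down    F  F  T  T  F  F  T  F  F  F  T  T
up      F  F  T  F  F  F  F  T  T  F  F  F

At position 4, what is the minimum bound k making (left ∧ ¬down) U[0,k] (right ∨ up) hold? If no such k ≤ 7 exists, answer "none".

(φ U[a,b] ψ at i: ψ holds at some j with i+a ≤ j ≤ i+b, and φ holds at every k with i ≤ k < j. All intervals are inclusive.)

none

Need earliest j ≥ 4 with (right ∨ up), and (left ∧ ¬down) at every k in [4,j-1].
  j=4: rhs fails.
  j=5: rhs holds but lhs fails at k=4.
  j=6: rhs holds but lhs fails at k=4.
  j=7: rhs holds but lhs fails at k=4.
  j=8: rhs holds but lhs fails at k=4.
  j=9: rhs holds but lhs fails at k=4.
  j=10: rhs holds but lhs fails at k=4.
  j=11: rhs fails.
No witness within the range → none.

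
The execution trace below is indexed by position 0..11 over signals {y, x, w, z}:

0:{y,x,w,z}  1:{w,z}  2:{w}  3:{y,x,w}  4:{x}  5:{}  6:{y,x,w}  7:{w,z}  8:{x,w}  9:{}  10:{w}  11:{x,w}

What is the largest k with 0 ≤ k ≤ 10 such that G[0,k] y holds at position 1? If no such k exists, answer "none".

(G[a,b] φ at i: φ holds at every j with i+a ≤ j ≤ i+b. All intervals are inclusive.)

y must hold from j=1 onward; find where it first fails.
  j=1: fails → no k works.

none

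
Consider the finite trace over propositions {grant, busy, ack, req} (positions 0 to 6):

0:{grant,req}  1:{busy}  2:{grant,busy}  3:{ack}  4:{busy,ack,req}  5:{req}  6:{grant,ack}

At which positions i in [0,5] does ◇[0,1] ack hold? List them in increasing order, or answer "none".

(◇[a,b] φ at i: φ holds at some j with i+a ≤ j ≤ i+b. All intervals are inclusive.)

2, 3, 4, 5

Evaluate at each i in [0,5]:
  i=0: ✗ (none in [0,1])
  i=1: ✗ (none in [1,2])
  i=2: ✓ (witness j=3)
  i=3: ✓ (witness j=3)
  i=4: ✓ (witness j=4)
  i=5: ✓ (witness j=6)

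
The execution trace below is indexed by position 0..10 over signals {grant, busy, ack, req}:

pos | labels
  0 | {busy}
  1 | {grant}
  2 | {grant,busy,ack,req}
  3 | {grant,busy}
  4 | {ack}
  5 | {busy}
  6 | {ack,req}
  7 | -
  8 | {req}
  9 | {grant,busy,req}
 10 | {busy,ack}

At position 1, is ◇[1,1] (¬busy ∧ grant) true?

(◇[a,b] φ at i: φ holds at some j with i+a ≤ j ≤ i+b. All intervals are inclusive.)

Check (¬busy ∧ grant) at each j in [2,2]:
  j=2: false
No position in the window satisfies it → formula fails.

No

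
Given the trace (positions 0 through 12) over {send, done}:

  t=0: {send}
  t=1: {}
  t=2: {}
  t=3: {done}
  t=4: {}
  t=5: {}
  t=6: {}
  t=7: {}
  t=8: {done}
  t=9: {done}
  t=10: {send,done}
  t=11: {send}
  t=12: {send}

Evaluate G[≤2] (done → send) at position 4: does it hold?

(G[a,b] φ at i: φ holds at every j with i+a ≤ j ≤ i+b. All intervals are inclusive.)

Yes

Check (done → send) at every j in [4,6]:
  j=4: antecedent false → ✓
  j=5: antecedent false → ✓
  j=6: antecedent false → ✓
All positions satisfy it → formula holds.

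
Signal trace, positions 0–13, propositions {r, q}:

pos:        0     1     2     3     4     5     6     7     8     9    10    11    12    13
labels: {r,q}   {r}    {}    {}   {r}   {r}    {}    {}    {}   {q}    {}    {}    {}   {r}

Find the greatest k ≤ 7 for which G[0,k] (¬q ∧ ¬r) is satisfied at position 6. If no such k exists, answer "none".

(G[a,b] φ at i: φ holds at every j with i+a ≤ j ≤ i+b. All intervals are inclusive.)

2

(¬q ∧ ¬r) must hold from j=6 onward; find where it first fails.
  j=6: holds
  j=7: holds
  j=8: holds
  j=9: fails
Holds on [6,8], so largest k = 2.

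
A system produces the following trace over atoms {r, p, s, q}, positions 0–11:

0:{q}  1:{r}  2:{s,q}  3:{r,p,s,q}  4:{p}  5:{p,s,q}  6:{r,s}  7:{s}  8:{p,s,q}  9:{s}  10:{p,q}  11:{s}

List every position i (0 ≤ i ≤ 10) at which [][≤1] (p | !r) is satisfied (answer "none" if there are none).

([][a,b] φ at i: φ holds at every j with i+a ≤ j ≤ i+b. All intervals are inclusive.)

Evaluate at each i in [0,10]:
  i=0: ✗ (fails at j=1)
  i=1: ✗ (fails at j=1)
  i=2: ✓ (all of [2,3])
  i=3: ✓ (all of [3,4])
  i=4: ✓ (all of [4,5])
  i=5: ✗ (fails at j=6)
  i=6: ✗ (fails at j=6)
  i=7: ✓ (all of [7,8])
  i=8: ✓ (all of [8,9])
  i=9: ✓ (all of [9,10])
  i=10: ✓ (all of [10,11])

2, 3, 4, 7, 8, 9, 10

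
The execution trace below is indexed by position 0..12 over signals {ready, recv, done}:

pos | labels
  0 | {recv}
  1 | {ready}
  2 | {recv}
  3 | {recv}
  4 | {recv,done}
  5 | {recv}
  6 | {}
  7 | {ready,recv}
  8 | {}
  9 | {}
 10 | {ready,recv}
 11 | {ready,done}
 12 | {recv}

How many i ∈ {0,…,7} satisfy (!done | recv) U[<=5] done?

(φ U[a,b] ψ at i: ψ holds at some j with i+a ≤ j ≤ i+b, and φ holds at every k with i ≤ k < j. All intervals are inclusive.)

Evaluate at each i in [0,7]:
  i=0: ✓ (rhs at j=4; lhs holds on [0,3])
  i=1: ✓ (rhs at j=4; lhs holds on [1,3])
  i=2: ✓ (rhs at j=4; lhs holds on [2,3])
  i=3: ✓ (rhs at j=4; lhs holds on [3,3])
  i=4: ✓ (rhs at j=4)
  i=5: ✗ (no rhs in [5,10])
  i=6: ✓ (rhs at j=11; lhs holds on [6,10])
  i=7: ✓ (rhs at j=11; lhs holds on [7,10])
Positions where it holds: {0, 1, 2, 3, 4, 6, 7} → 7.

7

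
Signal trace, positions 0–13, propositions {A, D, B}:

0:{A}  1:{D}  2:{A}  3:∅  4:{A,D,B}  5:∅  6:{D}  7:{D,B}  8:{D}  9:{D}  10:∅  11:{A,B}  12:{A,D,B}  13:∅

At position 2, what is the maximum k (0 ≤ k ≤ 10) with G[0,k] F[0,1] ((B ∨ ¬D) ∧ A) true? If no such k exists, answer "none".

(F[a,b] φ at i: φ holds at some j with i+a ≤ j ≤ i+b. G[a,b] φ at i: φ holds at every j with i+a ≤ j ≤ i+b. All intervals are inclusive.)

2

F[0,1] ((B ∨ ¬D) ∧ A) must hold from j=2 onward; find where it first fails.
  j=2: holds
  j=3: holds
  j=4: holds
  j=5: fails
Holds on [2,4], so largest k = 2.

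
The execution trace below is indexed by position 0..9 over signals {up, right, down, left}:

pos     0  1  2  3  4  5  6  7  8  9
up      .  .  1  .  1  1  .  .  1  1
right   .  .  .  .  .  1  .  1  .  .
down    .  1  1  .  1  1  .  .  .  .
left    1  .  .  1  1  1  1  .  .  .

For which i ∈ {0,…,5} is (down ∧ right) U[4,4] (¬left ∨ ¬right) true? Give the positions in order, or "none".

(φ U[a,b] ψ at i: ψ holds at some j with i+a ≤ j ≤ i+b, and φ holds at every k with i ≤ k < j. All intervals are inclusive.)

Evaluate at each i in [0,5]:
  i=0: ✗ (lhs fails at k=0 before rhs at j=4)
  i=1: ✗ (no rhs in [5,5])
  i=2: ✗ (lhs fails at k=2 before rhs at j=6)
  i=3: ✗ (lhs fails at k=3 before rhs at j=7)
  i=4: ✗ (lhs fails at k=4 before rhs at j=8)
  i=5: ✗ (lhs fails at k=6 before rhs at j=9)

none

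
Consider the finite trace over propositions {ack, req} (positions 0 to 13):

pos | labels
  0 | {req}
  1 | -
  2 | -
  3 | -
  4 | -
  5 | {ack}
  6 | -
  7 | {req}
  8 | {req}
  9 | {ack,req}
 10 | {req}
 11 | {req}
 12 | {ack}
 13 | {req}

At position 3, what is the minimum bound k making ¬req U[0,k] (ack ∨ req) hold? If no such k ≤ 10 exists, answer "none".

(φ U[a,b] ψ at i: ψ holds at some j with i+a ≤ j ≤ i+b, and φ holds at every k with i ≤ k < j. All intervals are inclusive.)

2

Need earliest j ≥ 3 with (ack ∨ req), and ¬req at every k in [3,j-1].
  j=3: rhs fails.
  j=4: rhs fails.
  j=5: rhs holds; lhs holds on [3,4]. k = 2.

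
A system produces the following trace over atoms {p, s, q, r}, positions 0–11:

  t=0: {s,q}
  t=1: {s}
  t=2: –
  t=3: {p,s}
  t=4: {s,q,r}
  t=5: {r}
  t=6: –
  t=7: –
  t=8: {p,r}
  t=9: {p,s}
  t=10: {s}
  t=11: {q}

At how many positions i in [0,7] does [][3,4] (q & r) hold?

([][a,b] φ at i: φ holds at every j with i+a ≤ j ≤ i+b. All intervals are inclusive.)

Evaluate at each i in [0,7]:
  i=0: ✗ (fails at j=3)
  i=1: ✗ (fails at j=5)
  i=2: ✗ (fails at j=5)
  i=3: ✗ (fails at j=6)
  i=4: ✗ (fails at j=7)
  i=5: ✗ (fails at j=8)
  i=6: ✗ (fails at j=9)
  i=7: ✗ (fails at j=10)
Positions where it holds: {} → 0.

0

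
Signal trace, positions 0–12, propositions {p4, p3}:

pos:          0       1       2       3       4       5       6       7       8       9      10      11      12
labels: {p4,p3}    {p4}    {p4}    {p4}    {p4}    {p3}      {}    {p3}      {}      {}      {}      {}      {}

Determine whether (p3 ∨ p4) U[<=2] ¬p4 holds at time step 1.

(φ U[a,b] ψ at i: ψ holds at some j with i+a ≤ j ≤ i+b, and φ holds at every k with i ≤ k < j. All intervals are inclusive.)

Need some j in [1,3] with ¬p4, and (p3 ∨ p4) at every k in [1,j-1].
  j=1: ¬p4 false.
  j=2: ¬p4 false.
  j=3: ¬p4 false.
No j in the window works → until fails.

False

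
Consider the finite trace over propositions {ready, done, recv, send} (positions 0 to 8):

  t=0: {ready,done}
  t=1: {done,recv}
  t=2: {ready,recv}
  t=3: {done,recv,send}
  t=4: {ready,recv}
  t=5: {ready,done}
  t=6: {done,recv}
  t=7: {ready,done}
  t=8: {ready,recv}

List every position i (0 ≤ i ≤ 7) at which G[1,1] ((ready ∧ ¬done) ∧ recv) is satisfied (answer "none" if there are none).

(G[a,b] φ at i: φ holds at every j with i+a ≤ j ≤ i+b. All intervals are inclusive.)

Evaluate at each i in [0,7]:
  i=0: ✗ (fails at j=1)
  i=1: ✓ (all of [2,2])
  i=2: ✗ (fails at j=3)
  i=3: ✓ (all of [4,4])
  i=4: ✗ (fails at j=5)
  i=5: ✗ (fails at j=6)
  i=6: ✗ (fails at j=7)
  i=7: ✓ (all of [8,8])

1, 3, 7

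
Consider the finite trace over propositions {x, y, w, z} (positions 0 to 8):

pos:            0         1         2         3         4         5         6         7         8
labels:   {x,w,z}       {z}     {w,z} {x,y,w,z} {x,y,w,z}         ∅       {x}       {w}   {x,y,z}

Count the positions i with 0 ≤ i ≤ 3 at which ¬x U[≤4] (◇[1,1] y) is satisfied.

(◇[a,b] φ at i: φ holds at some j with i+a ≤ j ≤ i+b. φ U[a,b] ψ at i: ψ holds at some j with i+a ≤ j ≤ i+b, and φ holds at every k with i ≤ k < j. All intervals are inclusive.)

Evaluate at each i in [0,3]:
  i=0: ✗ (lhs fails at k=0 before rhs at j=2)
  i=1: ✓ (rhs at j=2; lhs holds on [1,1])
  i=2: ✓ (rhs at j=2)
  i=3: ✓ (rhs at j=3)
Positions where it holds: {1, 2, 3} → 3.

3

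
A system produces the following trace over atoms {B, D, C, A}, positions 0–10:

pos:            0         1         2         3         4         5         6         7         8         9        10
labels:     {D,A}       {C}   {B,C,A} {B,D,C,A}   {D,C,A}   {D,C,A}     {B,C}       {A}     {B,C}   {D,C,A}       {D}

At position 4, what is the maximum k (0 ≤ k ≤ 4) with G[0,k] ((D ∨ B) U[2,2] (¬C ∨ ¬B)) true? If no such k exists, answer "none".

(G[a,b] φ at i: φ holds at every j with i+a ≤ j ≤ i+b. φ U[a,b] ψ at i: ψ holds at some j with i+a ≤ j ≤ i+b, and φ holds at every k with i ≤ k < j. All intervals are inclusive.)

none

((D ∨ B) U[2,2] (¬C ∨ ¬B)) must hold from j=4 onward; find where it first fails.
  j=4: fails → no k works.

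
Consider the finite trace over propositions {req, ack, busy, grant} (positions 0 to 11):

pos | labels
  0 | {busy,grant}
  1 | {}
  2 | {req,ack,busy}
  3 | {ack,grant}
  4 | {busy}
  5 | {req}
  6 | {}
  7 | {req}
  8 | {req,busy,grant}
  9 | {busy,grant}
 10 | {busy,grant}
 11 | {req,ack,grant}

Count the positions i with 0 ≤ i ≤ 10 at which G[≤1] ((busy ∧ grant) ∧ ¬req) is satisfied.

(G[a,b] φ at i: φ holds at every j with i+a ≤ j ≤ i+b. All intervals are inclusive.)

Evaluate at each i in [0,10]:
  i=0: ✗ (fails at j=1)
  i=1: ✗ (fails at j=1)
  i=2: ✗ (fails at j=2)
  i=3: ✗ (fails at j=3)
  i=4: ✗ (fails at j=4)
  i=5: ✗ (fails at j=5)
  i=6: ✗ (fails at j=6)
  i=7: ✗ (fails at j=7)
  i=8: ✗ (fails at j=8)
  i=9: ✓ (all of [9,10])
  i=10: ✗ (fails at j=11)
Positions where it holds: {9} → 1.

1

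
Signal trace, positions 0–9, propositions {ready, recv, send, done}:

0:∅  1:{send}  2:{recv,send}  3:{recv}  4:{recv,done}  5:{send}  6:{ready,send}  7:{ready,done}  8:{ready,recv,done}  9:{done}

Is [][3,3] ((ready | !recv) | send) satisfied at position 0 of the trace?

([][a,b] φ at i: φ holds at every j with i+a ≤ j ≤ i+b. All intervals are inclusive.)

False

Check ((ready | !recv) | send) at every j in [3,3]:
  j=3: false
Fails at j=3 → formula fails.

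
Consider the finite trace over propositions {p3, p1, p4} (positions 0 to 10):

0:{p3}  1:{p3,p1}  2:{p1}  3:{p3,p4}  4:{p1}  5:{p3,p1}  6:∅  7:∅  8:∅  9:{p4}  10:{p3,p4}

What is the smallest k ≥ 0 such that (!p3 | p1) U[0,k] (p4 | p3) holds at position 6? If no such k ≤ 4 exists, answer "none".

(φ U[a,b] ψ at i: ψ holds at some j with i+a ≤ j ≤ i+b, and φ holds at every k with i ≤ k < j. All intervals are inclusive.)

Need earliest j ≥ 6 with (p4 | p3), and (!p3 | p1) at every k in [6,j-1].
  j=6: rhs fails.
  j=7: rhs fails.
  j=8: rhs fails.
  j=9: rhs holds; lhs holds on [6,8]. k = 3.

3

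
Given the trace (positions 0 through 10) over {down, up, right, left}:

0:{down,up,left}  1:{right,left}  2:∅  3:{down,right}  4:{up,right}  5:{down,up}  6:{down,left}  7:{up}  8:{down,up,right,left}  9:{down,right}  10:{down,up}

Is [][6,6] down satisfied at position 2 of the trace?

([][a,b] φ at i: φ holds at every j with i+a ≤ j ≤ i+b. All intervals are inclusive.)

Holds

Check down at every j in [8,8]:
  j=8: true
All positions satisfy it → formula holds.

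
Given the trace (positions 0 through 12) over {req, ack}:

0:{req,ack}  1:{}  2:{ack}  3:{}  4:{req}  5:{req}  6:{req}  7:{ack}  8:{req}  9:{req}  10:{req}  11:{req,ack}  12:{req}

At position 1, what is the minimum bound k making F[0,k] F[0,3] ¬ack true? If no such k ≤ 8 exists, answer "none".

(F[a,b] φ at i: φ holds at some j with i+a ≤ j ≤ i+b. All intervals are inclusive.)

0

Scan j = 1,2,… for F[0,3] ¬ack:
  j=1: holds
First hit at j=1, so smallest k = 1-1 = 0.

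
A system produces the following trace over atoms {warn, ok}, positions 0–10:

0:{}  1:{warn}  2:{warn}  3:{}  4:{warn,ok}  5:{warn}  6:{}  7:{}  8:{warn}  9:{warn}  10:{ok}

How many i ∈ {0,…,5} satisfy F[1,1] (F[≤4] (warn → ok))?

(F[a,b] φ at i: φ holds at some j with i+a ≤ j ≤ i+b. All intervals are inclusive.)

Evaluate at each i in [0,5]:
  i=0: ✓ (witness j=1)
  i=1: ✓ (witness j=2)
  i=2: ✓ (witness j=3)
  i=3: ✓ (witness j=4)
  i=4: ✓ (witness j=5)
  i=5: ✓ (witness j=6)
Positions where it holds: {0, 1, 2, 3, 4, 5} → 6.

6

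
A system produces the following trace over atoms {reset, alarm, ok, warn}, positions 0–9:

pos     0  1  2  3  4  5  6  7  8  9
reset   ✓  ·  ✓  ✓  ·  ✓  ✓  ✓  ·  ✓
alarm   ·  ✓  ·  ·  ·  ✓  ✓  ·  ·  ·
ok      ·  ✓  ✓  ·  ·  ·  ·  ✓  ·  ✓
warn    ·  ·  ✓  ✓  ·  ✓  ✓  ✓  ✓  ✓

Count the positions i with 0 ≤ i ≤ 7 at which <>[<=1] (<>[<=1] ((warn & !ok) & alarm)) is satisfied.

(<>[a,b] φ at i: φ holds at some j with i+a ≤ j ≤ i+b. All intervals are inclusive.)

Evaluate at each i in [0,7]:
  i=0: ✗ (none in [0,1])
  i=1: ✗ (none in [1,2])
  i=2: ✗ (none in [2,3])
  i=3: ✓ (witness j=4)
  i=4: ✓ (witness j=4)
  i=5: ✓ (witness j=5)
  i=6: ✓ (witness j=6)
  i=7: ✗ (none in [7,8])
Positions where it holds: {3, 4, 5, 6} → 4.

4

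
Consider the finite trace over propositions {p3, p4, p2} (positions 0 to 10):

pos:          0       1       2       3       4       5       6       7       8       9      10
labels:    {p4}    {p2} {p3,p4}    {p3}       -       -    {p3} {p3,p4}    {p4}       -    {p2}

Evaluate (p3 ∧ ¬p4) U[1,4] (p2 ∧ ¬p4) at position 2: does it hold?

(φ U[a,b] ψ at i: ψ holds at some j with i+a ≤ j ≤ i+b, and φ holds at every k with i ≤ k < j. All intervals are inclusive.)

Need some j in [3,6] with (p2 ∧ ¬p4), and (p3 ∧ ¬p4) at every k in [2,j-1].
  j=3: (p2 ∧ ¬p4) false.
  j=4: (p2 ∧ ¬p4) false.
  j=5: (p2 ∧ ¬p4) false.
  j=6: (p2 ∧ ¬p4) false.
No j in the window works → until fails.

False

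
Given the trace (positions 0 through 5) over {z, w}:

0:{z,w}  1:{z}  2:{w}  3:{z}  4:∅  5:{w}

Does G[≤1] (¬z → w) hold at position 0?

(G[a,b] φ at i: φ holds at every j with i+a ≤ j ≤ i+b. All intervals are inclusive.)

Check (¬z → w) at every j in [0,1]:
  j=0: antecedent false → ✓
  j=1: antecedent false → ✓
All positions satisfy it → formula holds.

True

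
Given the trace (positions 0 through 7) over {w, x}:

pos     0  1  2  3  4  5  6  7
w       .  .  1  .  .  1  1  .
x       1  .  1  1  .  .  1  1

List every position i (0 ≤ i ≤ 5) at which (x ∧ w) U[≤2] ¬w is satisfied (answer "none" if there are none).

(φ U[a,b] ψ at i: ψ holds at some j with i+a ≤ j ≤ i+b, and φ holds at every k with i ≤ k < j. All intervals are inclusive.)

0, 1, 2, 3, 4

Evaluate at each i in [0,5]:
  i=0: ✓ (rhs at j=0)
  i=1: ✓ (rhs at j=1)
  i=2: ✓ (rhs at j=3; lhs holds on [2,2])
  i=3: ✓ (rhs at j=3)
  i=4: ✓ (rhs at j=4)
  i=5: ✗ (lhs fails at k=5 before rhs at j=7)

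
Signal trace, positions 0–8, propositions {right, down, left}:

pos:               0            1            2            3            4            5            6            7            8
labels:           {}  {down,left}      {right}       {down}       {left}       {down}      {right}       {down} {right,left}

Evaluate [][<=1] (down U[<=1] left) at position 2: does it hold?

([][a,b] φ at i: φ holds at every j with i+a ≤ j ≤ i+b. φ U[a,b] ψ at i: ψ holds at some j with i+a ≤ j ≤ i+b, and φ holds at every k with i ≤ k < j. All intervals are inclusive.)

Check (down U[<=1] left) at every j in [2,3]:
  j=2: fails
  j=3: holds
Fails at j=2 → formula fails.

Does not hold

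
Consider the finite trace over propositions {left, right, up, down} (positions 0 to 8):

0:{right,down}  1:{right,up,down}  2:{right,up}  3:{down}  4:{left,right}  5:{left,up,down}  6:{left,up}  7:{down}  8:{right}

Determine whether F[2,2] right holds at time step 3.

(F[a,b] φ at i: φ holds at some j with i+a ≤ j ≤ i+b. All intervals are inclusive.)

Check right at each j in [5,5]:
  j=5: false
No position in the window satisfies it → formula fails.

Does not hold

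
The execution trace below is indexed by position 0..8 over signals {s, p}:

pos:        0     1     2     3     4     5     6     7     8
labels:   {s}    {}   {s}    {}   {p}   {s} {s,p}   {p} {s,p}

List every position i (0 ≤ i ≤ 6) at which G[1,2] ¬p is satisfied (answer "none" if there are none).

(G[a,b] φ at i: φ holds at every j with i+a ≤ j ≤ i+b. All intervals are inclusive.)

0, 1

Evaluate at each i in [0,6]:
  i=0: ✓ (all of [1,2])
  i=1: ✓ (all of [2,3])
  i=2: ✗ (fails at j=4)
  i=3: ✗ (fails at j=4)
  i=4: ✗ (fails at j=6)
  i=5: ✗ (fails at j=6)
  i=6: ✗ (fails at j=7)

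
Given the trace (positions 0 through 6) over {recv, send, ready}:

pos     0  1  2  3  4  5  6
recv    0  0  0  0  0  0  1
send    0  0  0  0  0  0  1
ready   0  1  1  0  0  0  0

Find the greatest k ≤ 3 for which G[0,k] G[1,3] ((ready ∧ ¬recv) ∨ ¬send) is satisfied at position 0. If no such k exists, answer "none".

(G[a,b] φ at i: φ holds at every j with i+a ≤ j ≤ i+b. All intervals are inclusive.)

G[1,3] ((ready ∧ ¬recv) ∨ ¬send) must hold from j=0 onward; find where it first fails.
  j=0: holds
  j=1: holds
  j=2: holds
  j=3: fails
Holds on [0,2], so largest k = 2.

2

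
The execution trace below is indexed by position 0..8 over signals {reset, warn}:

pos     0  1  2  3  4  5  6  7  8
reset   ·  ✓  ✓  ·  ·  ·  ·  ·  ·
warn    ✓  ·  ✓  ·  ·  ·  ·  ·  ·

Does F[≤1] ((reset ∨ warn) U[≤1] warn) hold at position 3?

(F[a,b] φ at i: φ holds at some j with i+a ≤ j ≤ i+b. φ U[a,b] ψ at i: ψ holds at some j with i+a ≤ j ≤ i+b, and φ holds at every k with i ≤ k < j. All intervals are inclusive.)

Check ((reset ∨ warn) U[≤1] warn) at each j in [3,4]:
  j=3: fails
  j=4: fails
No position in the window satisfies it → formula fails.

Does not hold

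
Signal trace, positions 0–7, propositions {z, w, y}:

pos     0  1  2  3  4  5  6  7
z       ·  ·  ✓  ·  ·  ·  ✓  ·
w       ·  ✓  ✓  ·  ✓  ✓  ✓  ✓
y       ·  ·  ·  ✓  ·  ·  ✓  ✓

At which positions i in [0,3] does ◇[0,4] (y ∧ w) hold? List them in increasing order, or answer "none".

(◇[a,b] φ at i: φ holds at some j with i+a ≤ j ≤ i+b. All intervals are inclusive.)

2, 3

Evaluate at each i in [0,3]:
  i=0: ✗ (none in [0,4])
  i=1: ✗ (none in [1,5])
  i=2: ✓ (witness j=6)
  i=3: ✓ (witness j=6)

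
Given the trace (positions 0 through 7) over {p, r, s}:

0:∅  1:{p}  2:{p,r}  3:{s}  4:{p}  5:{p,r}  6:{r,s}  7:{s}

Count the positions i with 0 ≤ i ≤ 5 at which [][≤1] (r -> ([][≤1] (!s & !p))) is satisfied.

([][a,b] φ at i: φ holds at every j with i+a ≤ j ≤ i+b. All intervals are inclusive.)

Evaluate at each i in [0,5]:
  i=0: ✓ (all of [0,1])
  i=1: ✗ (fails at j=2)
  i=2: ✗ (fails at j=2)
  i=3: ✓ (all of [3,4])
  i=4: ✗ (fails at j=5)
  i=5: ✗ (fails at j=5)
Positions where it holds: {0, 3} → 2.

2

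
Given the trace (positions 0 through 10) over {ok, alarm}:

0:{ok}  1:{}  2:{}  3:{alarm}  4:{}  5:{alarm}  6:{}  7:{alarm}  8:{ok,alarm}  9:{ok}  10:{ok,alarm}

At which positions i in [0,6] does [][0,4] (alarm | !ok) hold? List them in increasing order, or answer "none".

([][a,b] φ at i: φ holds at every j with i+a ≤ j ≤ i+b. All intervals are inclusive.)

1, 2, 3, 4

Evaluate at each i in [0,6]:
  i=0: ✗ (fails at j=0)
  i=1: ✓ (all of [1,5])
  i=2: ✓ (all of [2,6])
  i=3: ✓ (all of [3,7])
  i=4: ✓ (all of [4,8])
  i=5: ✗ (fails at j=9)
  i=6: ✗ (fails at j=9)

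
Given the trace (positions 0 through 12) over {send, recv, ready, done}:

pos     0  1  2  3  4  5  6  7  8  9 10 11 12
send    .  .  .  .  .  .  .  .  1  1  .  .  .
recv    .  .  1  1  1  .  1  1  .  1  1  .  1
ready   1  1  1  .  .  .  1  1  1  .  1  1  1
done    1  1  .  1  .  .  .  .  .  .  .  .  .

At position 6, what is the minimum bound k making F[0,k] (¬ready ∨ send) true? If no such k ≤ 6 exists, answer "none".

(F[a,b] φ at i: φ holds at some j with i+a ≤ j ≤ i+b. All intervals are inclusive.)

Scan j = 6,7,… for (¬ready ∨ send):
  j=6: fails
  j=7: fails
  j=8: holds
First hit at j=8, so smallest k = 8-6 = 2.

2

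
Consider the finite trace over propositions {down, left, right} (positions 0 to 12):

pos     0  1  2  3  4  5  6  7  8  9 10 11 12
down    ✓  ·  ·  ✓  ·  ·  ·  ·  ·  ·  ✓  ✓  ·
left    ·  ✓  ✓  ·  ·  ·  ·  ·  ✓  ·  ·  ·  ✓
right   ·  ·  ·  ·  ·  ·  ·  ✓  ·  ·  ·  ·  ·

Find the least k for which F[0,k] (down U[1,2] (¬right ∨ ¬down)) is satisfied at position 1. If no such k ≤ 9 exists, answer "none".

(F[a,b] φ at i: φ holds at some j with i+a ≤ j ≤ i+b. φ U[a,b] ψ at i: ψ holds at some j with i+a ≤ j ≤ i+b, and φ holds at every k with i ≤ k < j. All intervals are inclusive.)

Scan j = 1,2,… for (down U[1,2] (¬right ∨ ¬down)):
  j=1: fails
  j=2: fails
  j=3: holds
First hit at j=3, so smallest k = 3-1 = 2.

2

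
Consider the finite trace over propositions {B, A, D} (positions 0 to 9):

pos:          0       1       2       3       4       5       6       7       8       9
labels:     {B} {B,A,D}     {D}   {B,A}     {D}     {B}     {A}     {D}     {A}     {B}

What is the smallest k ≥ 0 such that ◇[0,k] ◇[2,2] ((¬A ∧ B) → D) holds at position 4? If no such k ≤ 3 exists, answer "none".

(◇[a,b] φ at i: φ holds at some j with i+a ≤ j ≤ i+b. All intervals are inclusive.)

0

Scan j = 4,5,… for ◇[2,2] ((¬A ∧ B) → D):
  j=4: holds
First hit at j=4, so smallest k = 4-4 = 0.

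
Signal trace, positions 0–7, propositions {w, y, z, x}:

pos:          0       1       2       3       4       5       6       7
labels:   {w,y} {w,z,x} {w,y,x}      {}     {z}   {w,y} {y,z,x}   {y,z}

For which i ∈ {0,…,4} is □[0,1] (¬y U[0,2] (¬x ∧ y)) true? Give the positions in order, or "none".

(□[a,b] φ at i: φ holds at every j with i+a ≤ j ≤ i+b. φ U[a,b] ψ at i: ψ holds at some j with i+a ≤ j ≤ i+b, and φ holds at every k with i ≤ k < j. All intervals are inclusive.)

3, 4

Evaluate at each i in [0,4]:
  i=0: ✗ (fails at j=1)
  i=1: ✗ (fails at j=1)
  i=2: ✗ (fails at j=2)
  i=3: ✓ (all of [3,4])
  i=4: ✓ (all of [4,5])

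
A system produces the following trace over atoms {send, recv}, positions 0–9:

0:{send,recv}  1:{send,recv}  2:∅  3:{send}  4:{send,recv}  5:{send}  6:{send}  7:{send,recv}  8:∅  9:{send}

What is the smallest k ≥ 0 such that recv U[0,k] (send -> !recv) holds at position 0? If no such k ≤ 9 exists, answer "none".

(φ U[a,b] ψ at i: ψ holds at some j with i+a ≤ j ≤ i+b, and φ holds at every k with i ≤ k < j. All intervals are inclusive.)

Need earliest j ≥ 0 with (send -> !recv), and recv at every k in [0,j-1].
  j=0: rhs fails.
  j=1: rhs fails.
  j=2: rhs holds; lhs holds on [0,1]. k = 2.

2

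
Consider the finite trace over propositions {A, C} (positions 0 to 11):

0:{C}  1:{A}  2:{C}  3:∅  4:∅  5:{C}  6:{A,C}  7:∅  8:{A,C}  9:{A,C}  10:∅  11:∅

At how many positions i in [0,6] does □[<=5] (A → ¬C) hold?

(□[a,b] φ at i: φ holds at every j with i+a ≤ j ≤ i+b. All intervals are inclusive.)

1

Evaluate at each i in [0,6]:
  i=0: ✓ (all of [0,5])
  i=1: ✗ (fails at j=6)
  i=2: ✗ (fails at j=6)
  i=3: ✗ (fails at j=6)
  i=4: ✗ (fails at j=6)
  i=5: ✗ (fails at j=6)
  i=6: ✗ (fails at j=6)
Positions where it holds: {0} → 1.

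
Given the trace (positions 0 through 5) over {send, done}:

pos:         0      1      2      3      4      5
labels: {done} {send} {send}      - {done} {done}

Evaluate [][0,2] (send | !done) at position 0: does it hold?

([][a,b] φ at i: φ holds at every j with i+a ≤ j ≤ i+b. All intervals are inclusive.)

Check (send | !done) at every j in [0,2]:
  j=0: false
  j=1: true
  j=2: true
Fails at j=0 → formula fails.

No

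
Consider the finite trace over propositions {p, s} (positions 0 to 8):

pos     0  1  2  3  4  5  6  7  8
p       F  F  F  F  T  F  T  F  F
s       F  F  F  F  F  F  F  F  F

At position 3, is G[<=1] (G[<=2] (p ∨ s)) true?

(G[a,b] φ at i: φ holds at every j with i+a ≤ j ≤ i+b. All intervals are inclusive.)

Check G[<=2] (p ∨ s) at every j in [3,4]:
  j=3: fails at 3
  j=4: fails at 5
Fails at j=3 → formula fails.

No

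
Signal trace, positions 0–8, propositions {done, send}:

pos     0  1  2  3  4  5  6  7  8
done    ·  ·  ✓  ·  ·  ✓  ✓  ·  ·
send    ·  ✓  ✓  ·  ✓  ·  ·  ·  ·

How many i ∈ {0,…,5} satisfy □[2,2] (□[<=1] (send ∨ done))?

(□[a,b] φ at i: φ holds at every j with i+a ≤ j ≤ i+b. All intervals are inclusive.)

Evaluate at each i in [0,5]:
  i=0: ✗ (fails at j=2)
  i=1: ✗ (fails at j=3)
  i=2: ✓ (all of [4,4])
  i=3: ✓ (all of [5,5])
  i=4: ✗ (fails at j=6)
  i=5: ✗ (fails at j=7)
Positions where it holds: {2, 3} → 2.

2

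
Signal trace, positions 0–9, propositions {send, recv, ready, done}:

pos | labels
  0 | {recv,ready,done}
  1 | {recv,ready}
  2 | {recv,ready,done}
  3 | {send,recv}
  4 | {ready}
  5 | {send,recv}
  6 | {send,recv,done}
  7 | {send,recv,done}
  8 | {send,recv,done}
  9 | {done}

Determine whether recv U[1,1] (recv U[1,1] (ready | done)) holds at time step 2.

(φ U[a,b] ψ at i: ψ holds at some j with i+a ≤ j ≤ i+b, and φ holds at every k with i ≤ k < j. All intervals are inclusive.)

True

Need some j in [3,3] with (recv U[1,1] (ready | done)), and recv at every k in [2,j-1].
  j=3: (recv U[1,1] (ready | done)) holds; recv holds at every k in [2,2] → satisfied.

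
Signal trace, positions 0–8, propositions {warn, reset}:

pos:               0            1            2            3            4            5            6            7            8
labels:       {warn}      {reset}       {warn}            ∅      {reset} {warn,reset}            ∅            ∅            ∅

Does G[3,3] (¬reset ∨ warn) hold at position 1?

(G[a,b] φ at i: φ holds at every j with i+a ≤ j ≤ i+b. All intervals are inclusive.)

No

Check (¬reset ∨ warn) at every j in [4,4]:
  j=4: false
Fails at j=4 → formula fails.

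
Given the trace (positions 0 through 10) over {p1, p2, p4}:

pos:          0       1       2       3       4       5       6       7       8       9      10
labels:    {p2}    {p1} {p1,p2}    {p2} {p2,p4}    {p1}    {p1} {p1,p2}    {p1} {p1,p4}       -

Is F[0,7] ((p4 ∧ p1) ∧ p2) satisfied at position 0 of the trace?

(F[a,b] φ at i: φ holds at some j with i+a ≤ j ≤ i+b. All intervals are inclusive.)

Check ((p4 ∧ p1) ∧ p2) at each j in [0,7]:
  j=0: false
  j=1: false
  j=2: false
  j=3: false
  j=4: false
  j=5: false
  j=6: false
  j=7: false
No position in the window satisfies it → formula fails.

No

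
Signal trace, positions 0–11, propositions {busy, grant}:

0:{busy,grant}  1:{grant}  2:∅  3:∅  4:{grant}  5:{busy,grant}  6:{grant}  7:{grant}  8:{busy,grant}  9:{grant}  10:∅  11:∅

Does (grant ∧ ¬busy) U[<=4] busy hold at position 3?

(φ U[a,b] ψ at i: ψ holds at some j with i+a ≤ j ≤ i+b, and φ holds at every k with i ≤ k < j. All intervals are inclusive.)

No

Need some j in [3,7] with busy, and (grant ∧ ¬busy) at every k in [3,j-1].
  j=3: busy false.
  j=4: busy false.
  j=5: busy holds, but (grant ∧ ¬busy) fails at k=3 → not this j.
  j=6: busy false.
  j=7: busy false.
No j in the window works → until fails.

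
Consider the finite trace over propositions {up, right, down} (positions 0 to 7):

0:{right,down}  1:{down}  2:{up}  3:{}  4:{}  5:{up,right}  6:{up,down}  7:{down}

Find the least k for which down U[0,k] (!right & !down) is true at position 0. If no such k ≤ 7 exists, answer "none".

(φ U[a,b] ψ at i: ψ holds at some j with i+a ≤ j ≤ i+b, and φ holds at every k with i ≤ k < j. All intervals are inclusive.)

2

Need earliest j ≥ 0 with (!right & !down), and down at every k in [0,j-1].
  j=0: rhs fails.
  j=1: rhs fails.
  j=2: rhs holds; lhs holds on [0,1]. k = 2.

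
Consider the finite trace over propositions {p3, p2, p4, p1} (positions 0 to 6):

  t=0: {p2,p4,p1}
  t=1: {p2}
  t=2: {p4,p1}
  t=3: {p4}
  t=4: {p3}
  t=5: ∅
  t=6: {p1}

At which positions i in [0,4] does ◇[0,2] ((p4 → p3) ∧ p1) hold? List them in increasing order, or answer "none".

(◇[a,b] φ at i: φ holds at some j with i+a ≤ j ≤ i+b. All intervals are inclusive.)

4

Evaluate at each i in [0,4]:
  i=0: ✗ (none in [0,2])
  i=1: ✗ (none in [1,3])
  i=2: ✗ (none in [2,4])
  i=3: ✗ (none in [3,5])
  i=4: ✓ (witness j=6)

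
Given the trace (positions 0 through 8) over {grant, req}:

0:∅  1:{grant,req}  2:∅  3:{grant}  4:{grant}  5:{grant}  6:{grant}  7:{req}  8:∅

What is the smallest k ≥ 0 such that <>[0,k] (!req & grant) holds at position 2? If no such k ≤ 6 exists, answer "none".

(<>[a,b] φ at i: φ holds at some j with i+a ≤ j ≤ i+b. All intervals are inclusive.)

Scan j = 2,3,… for (!req & grant):
  j=2: fails
  j=3: holds
First hit at j=3, so smallest k = 3-2 = 1.

1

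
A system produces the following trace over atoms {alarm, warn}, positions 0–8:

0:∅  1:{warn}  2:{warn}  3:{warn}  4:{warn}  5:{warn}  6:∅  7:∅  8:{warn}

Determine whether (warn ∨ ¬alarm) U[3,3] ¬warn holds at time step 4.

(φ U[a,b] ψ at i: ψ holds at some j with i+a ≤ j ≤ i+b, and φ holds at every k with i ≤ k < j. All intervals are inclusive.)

Need some j in [7,7] with ¬warn, and (warn ∨ ¬alarm) at every k in [4,j-1].
  j=7: ¬warn holds; (warn ∨ ¬alarm) holds at every k in [4,6] → satisfied.

Yes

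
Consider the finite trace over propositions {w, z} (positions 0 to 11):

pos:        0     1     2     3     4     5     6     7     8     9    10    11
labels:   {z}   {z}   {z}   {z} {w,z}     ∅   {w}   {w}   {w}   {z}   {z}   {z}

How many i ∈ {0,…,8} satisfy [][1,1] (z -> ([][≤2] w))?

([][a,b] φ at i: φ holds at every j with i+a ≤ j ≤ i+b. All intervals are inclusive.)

4

Evaluate at each i in [0,8]:
  i=0: ✗ (fails at j=1)
  i=1: ✗ (fails at j=2)
  i=2: ✗ (fails at j=3)
  i=3: ✗ (fails at j=4)
  i=4: ✓ (all of [5,5])
  i=5: ✓ (all of [6,6])
  i=6: ✓ (all of [7,7])
  i=7: ✓ (all of [8,8])
  i=8: ✗ (fails at j=9)
Positions where it holds: {4, 5, 6, 7} → 4.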